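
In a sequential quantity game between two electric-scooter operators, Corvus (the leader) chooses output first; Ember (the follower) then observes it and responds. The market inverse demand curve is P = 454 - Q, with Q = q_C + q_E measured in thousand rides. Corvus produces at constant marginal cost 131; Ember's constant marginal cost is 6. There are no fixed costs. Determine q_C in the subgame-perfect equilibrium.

The follower Ember best-responds to any q_C: π_E = (454 - Q)q_E - 6q_E.
∂π_E/∂q_E = 448 - q_C - 2q_E = 0 gives the reaction function q_E = (448 - q_C)/2.
Corvus substitutes q_E(q_C) into its own profit: π_C = q_C(454 - q_C - (448 - q_C)/2) - 131q_C = (230 - (1/2)q_C)q_C - 131q_C.
Maximising: ∂π_C/∂q_C = 99 - q_C = 0, giving q_C = 99.
Then q_E = (448 - 99)/2 = 349/2.

99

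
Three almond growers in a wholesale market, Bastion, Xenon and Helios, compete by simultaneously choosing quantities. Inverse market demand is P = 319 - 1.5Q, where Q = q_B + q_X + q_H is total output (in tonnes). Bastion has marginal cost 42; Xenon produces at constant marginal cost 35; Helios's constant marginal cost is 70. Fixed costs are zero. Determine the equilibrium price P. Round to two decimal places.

116.50

Bastion's profit: π_B = (319 - 1.5Q)q_B - (42q_B). Setting ∂π_B/∂q_B = 0: 277 - 3q_B - (3/2)(q_X + q_H) = 0.
Xenon's first-order condition: 284 - 3q_X - (3/2)(q_B + q_H) = 0.
Helios's first-order condition: 249 - 3q_H - (3/2)(q_B + q_X) = 0.
Summing all 3 equations gives 810 − 6Q = 0, hence Q = 135.
Back-substituting: q_B = (277 − 405/2)/(3/2) = 149/3, q_X = (284 − 405/2)/(3/2) = 163/3, q_H = (249 − 405/2)/(3/2) = 31.
Total output Q = 135, so price P = 319 - (3/2)·135 = 233/2.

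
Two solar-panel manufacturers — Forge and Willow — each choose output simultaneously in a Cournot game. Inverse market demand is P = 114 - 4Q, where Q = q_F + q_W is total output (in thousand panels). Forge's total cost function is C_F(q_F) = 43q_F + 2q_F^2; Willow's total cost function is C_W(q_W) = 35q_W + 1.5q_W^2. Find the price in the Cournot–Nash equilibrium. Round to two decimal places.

Forge's profit: π_F = (114 - 4Q)q_F - (43q_F + 2q_F²). Setting ∂π_F/∂q_F = 0: 71 - 12q_F - 4(q_W) = 0.
Willow's first-order condition: 79 - 11q_W - 4(q_F) = 0.
Rearranging gives the reaction functions q_F = (71 - 4q_W)/12 and q_W = (79 - 4q_F)/11.
Solving the pair: q_F = 465/116, q_W = 166/29.
Total output Q = 1129/116, so price P = 114 - 4·(1129/116) = 75.0690.

75.07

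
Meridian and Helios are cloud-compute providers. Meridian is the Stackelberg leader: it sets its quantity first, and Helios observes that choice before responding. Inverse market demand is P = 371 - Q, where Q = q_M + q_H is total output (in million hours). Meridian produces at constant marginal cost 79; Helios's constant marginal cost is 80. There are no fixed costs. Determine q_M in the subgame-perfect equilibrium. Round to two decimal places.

Solve by backward induction. Given q_M, the follower Helios maximises π_H = (371 - q_M - q_H)q_H - 80q_H.
Follower FOC: 291 - q_M - 2q_H = 0, so q_H(q_M) = (291 - q_M)/2.
The leader anticipates this reaction. Substituting into P = 371 - Q gives P = 451/2 - (1/2)q_M, so π_M = (451/2 - (1/2)q_M)q_M - 79q_M.
The leader's first-order condition 293/2 - q_M = 0 yields q_M = 293/2.
Then q_H = (291 - 293/2)/2 = 289/4.

146.50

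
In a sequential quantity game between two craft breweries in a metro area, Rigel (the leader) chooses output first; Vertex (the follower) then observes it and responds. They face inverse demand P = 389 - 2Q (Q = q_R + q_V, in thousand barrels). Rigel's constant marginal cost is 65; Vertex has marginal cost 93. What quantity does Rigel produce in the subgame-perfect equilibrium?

Solve by backward induction. Given q_R, the follower Vertex maximises π_V = (389 - 2q_R - 2q_V)q_V - 93q_V.
Follower FOC: 296 - 2q_R - 4q_V = 0, so q_V(q_R) = (296 - 2q_R)/4.
The leader anticipates this reaction. Substituting into P = 389 - 2Q gives P = 241 - q_R, so π_R = (241 - q_R)q_R - 65q_R.
Maximising: ∂π_R/∂q_R = 176 - 2q_R = 0, giving q_R = 88.
Then q_V = (296 - 2·88)/4 = 30.

88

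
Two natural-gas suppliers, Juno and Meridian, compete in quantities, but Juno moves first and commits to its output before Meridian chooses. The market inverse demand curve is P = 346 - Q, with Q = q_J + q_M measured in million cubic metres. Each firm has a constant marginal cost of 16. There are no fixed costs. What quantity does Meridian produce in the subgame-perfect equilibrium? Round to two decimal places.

Solve by backward induction. Given q_J, the follower Meridian maximises π_M = (346 - q_J - q_M)q_M - 16q_M.
Setting the follower's marginal profit to zero, 330 - q_J - 2q_M = 0, i.e. q_M = (330 - q_J)/2.
The leader anticipates this reaction. Substituting into P = 346 - Q gives P = 181 - (1/2)q_J, so π_J = (181 - (1/2)q_J)q_J - 16q_J.
Maximising: ∂π_J/∂q_J = 165 - q_J = 0, giving q_J = 165.
Then q_M = (330 - 165)/2 = 165/2.

82.50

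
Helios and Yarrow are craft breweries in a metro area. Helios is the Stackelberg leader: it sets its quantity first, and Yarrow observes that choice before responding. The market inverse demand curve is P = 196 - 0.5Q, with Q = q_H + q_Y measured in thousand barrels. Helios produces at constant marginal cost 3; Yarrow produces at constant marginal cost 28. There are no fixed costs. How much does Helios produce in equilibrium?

The follower Yarrow best-responds to any q_H: π_Y = (196 - 0.5Q)q_Y - 28q_Y.
Setting the follower's marginal profit to zero, 168 - (1/2)q_H - q_Y = 0, i.e. q_Y = (168 - (1/2)q_H).
The leader anticipates this reaction. Substituting into P = 196 - 0.5Q gives P = 112 - (1/4)q_H, so π_H = (112 - (1/4)q_H)q_H - 3q_H.
Leader FOC: 109 - (1/2)q_H = 0, so q_H = 218.
Then q_Y = (168 - (1/2)·218) = 59.

218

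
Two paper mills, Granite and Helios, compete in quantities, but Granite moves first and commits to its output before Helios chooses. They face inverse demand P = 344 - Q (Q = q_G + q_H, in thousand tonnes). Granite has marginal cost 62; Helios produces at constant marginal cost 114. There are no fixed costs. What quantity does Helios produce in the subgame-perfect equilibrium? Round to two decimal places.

31.50

The follower Helios best-responds to any q_G: π_H = (344 - Q)q_H - 114q_H.
Setting the follower's marginal profit to zero, 230 - q_G - 2q_H = 0, i.e. q_H = (230 - q_G)/2.
The leader anticipates this reaction. Substituting into P = 344 - Q gives P = 229 - (1/2)q_G, so π_G = (229 - (1/2)q_G)q_G - 62q_G.
Leader FOC: 167 - q_G = 0, so q_G = 167.
Then q_H = (230 - 167)/2 = 63/2.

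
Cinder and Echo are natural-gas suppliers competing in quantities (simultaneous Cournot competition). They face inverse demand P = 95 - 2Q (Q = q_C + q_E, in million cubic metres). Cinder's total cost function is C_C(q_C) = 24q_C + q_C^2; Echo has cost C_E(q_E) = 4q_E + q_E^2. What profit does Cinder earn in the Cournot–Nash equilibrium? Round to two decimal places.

Cinder's profit: π_C = (95 - 2Q)q_C - (24q_C + q_C²). Setting ∂π_C/∂q_C = 0: 71 - 6q_C - 2(q_E) = 0.
Echo's first-order condition: 91 - 6q_E - 2(q_C) = 0.
So q_C = (71 - 2q_E)/6 and q_E = (91 - 2q_C)/6.
Substituting one into the other gives q_C = 61/8 and q_E = 101/8.
Price P = 95 - 2·(81/4) = 109/2.
Cinder's profit: (109/2)·(61/8) - 24·(61/8) - (61/8)² = 174.4219.

174.42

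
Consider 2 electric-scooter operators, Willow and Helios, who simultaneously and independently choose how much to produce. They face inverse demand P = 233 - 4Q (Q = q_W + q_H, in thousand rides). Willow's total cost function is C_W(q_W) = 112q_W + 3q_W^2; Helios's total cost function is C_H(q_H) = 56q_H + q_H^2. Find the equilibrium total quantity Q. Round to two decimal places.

20.13

Willow's profit: π_W = (233 - 4Q)q_W - (112q_W + 3q_W²). Setting ∂π_W/∂q_W = 0: 121 - 14q_W - 4(q_H) = 0.
Helios's first-order condition: 177 - 10q_H - 4(q_W) = 0.
So q_W = (121 - 4q_H)/14 and q_H = (177 - 4q_W)/10.
Solving the pair: q_W = 251/62, q_H = 997/62.
Total output Q = 251/62 + 997/62 = 624/31.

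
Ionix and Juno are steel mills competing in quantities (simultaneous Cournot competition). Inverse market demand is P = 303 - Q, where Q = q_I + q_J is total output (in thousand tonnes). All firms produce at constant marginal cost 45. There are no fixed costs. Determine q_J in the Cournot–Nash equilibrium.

86

A representative firm's profit is π_i = q_i(303 - Q) - 45q_i.
Setting ∂π_i/∂q_i = 0 with rivals' quantities fixed: 258 - 2q_i - q_j = 0.
By symmetry each firm produces the same amount; substituting q_j = q_i yields q_i = 258/3 = 86.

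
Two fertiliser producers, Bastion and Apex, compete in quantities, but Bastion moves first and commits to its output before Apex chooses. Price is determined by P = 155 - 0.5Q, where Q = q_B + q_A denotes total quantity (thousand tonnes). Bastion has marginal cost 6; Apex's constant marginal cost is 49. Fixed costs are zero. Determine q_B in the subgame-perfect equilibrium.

Solve by backward induction. Given q_B, the follower Apex maximises π_A = (155 - (1/2)q_B - (1/2)q_A)q_A - 49q_A.
∂π_A/∂q_A = 106 - (1/2)q_B - q_A = 0 gives the reaction function q_A = (106 - (1/2)q_B).
Bastion substitutes q_A(q_B) into its own profit: π_B = q_B(155 - (1/2)q_B - (106 - (1/2)q_B)/2) - 6q_B = (102 - (1/4)q_B)q_B - 6q_B.
The leader's first-order condition 96 - (1/2)q_B = 0 yields q_B = 192.
Then q_A = (106 - (1/2)·192) = 10.

192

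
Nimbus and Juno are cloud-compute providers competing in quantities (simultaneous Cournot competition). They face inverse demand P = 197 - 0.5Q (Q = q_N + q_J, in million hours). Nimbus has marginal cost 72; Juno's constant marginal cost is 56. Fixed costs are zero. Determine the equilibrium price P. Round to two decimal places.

108.33

Nimbus's profit: π_N = (197 - 0.5Q)q_N - (72q_N). Setting ∂π_N/∂q_N = 0: 125 - q_N - (1/2)(q_J) = 0.
Juno's first-order condition: 141 - q_J - (1/2)(q_N) = 0.
Best responses: q_N = (125 - (1/2)q_J), q_J = (141 - (1/2)q_N).
Substituting one into the other gives q_N = 218/3 and q_J = 314/3.
Total output Q = 532/3, so price P = 197 - (1/2)·(532/3) = 325/3.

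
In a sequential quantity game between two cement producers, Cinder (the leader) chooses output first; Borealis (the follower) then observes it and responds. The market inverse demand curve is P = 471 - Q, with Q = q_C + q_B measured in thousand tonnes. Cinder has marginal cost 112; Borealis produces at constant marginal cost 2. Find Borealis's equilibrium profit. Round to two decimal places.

The follower Borealis best-responds to any q_C: π_B = (471 - Q)q_B - 2q_B.
Setting the follower's marginal profit to zero, 469 - q_C - 2q_B = 0, i.e. q_B = (469 - q_C)/2.
Cinder substitutes q_B(q_C) into its own profit: π_C = q_C(471 - q_C - (469 - q_C)/2) - 112q_C = (473/2 - (1/2)q_C)q_C - 112q_C.
Leader FOC: 249/2 - q_C = 0, so q_C = 249/2.
Then q_B = (469 - 249/2)/2 = 689/4.
Price P = 471 - 1187/4 = 697/4.
Borealis's profit: (697/4 - 2)·(689/4) = 29670.0625.

29670.06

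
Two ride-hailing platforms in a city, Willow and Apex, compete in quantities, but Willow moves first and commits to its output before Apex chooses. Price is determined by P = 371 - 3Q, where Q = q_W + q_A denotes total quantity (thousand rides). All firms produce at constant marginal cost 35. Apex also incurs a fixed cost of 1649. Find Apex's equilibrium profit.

Solve by backward induction. Given q_W, the follower Apex maximises π_A = (371 - 3q_W - 3q_A)q_A - 35q_A.
∂π_A/∂q_A = 336 - 3q_W - 6q_A = 0 gives the reaction function q_A = (336 - 3q_W)/6.
The leader anticipates this reaction. Substituting into P = 371 - 3Q gives P = 203 - (3/2)q_W, so π_W = (203 - (3/2)q_W)q_W - 35q_W.
Leader FOC: 168 - 3q_W = 0, so q_W = 56.
Then q_A = (336 - 3·56)/6 = 28.
Price P = 371 - 3·84 = 119.
Apex's profit: (119 - 35)·28 - 1649 = 703.

703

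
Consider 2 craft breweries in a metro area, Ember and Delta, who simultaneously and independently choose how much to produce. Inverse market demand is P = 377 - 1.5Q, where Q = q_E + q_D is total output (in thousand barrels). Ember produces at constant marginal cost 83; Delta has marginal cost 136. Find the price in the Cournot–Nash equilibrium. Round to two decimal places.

Ember's profit: π_E = (377 - 1.5Q)q_E - (83q_E). Setting ∂π_E/∂q_E = 0: 294 - 3q_E - (3/2)(q_D) = 0.
Delta's profit: π_D = (377 - 1.5Q)q_D - (136q_D). Setting ∂π_D/∂q_D = 0: 241 - 3q_D - (3/2)(q_E) = 0.
Rearranging gives the reaction functions q_E = (294 - (3/2)q_D)/3 and q_D = (241 - (3/2)q_E)/3.
Substituting one into the other gives q_E = 694/9 and q_D = 376/9.
Total output Q = 1070/9, so price P = 377 - (3/2)·(1070/9) = 596/3.

198.67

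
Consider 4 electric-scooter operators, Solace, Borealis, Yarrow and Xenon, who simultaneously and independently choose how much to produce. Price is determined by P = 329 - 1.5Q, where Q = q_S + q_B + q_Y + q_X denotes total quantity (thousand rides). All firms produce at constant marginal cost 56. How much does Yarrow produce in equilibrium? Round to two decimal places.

A representative firm's profit is π_i = q_i(329 - 1.5Q) - 56q_i.
Setting ∂π_i/∂q_i = 0 with rivals' quantities fixed: 273 - 3q_i - (3/2)·Σ_{j≠i} q_j = 0.
With identical firms every q_j equals q_i, so Σ_{j≠i} q_j = 3q_i and 273 = (15/2)q_i, giving q_i = 182/5.

36.40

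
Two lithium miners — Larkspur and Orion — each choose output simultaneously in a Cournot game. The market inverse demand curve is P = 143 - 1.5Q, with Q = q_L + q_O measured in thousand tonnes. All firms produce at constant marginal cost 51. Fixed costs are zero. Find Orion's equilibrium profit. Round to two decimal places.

626.96

Each firm earns π_i = (143 - 1.5Q)q_i - 51q_i.
First-order condition (treating rivals' output as given): 92 - 3q_i - (3/2)q_j = 0.
By symmetry each firm produces the same amount; substituting q_j = q_i yields q_i = 92/(9/2) = 184/9.
Price P = 143 - (3/2)·(368/9) = 245/3.
Orion's profit: (245/3 - 51)·(184/9) = 626.9630.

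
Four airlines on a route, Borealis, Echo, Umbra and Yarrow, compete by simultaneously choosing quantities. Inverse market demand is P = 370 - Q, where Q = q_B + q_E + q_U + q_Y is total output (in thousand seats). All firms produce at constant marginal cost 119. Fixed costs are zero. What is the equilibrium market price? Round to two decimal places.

169.20

A representative firm's profit is π_i = q_i(370 - Q) - 119q_i.
Setting ∂π_i/∂q_i = 0 with rivals' quantities fixed: 251 - 2q_i - Σ_{j≠i} q_j = 0.
With identical firms every q_j equals q_i, so Σ_{j≠i} q_j = 3q_i and 251 = 5q_i, giving q_i = 251/5.
Total output Q = 1004/5, so price P = 370 - 1004/5 = 846/5.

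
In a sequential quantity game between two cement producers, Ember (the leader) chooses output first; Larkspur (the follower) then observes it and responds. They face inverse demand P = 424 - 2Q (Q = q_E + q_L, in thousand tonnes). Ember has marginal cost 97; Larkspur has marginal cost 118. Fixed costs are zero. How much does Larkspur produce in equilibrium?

Solve by backward induction. Given q_E, the follower Larkspur maximises π_L = (424 - 2q_E - 2q_L)q_L - 118q_L.
Follower FOC: 306 - 2q_E - 4q_L = 0, so q_L(q_E) = (306 - 2q_E)/4.
Ember substitutes q_L(q_E) into its own profit: π_E = q_E(424 - 2q_E - (306 - 2q_E)/2) - 97q_E = (271 - q_E)q_E - 97q_E.
Maximising: ∂π_E/∂q_E = 174 - 2q_E = 0, giving q_E = 87.
Then q_L = (306 - 2·87)/4 = 33.

33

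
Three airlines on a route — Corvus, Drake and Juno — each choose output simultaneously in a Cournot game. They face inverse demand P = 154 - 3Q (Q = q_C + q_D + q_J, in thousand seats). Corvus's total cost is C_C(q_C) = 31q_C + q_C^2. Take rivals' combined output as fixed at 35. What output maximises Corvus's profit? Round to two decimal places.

With rivals' combined output fixed at 35, Corvus's profit is π_C = (154 - 3·35 - 3q_C)q_C - (31q_C + q_C²) = (49 - 3q_C)q_C - (31q_C + q_C²).
∂π_C/∂q_C = 18 - 8q_C = 0, so q_C = 9/4.

2.25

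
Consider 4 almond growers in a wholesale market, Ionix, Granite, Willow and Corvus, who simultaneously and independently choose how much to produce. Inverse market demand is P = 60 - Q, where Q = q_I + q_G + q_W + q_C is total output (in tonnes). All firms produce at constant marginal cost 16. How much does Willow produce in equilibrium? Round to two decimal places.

Each firm earns π_i = (60 - Q)q_i - 16q_i.
First-order condition (treating rivals' output as given): 44 - 2q_i - Σ_{j≠i} q_j = 0.
With identical firms every q_j equals q_i, so Σ_{j≠i} q_j = 3q_i and 44 = 5q_i, giving q_i = 44/5.

8.80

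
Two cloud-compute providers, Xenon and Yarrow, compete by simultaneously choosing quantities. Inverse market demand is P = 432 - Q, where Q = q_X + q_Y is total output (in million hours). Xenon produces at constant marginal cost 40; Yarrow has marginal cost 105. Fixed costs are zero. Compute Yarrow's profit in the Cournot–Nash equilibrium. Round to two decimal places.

7627.11

Xenon's profit: π_X = (432 - Q)q_X - (40q_X). Setting ∂π_X/∂q_X = 0: 392 - 2q_X - (q_Y) = 0.
Yarrow's first-order condition: 327 - 2q_Y - (q_X) = 0.
Best responses: q_X = (392 - q_Y)/2, q_Y = (327 - q_X)/2.
Substituting one into the other gives q_X = 457/3 and q_Y = 262/3.
Price P = 432 - 719/3 = 577/3.
Yarrow's profit: (577/3 - 105)·(262/3) = 7627.1111.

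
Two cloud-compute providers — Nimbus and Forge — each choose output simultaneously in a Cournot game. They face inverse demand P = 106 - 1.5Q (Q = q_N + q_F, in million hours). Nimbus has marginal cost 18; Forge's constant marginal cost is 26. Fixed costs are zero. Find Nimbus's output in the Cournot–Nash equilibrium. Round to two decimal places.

Nimbus's profit: π_N = (106 - 1.5Q)q_N - (18q_N). Setting ∂π_N/∂q_N = 0: 88 - 3q_N - (3/2)(q_F) = 0.
Forge's profit: π_F = (106 - 1.5Q)q_F - (26q_F). Setting ∂π_F/∂q_F = 0: 80 - 3q_F - (3/2)(q_N) = 0.
Best responses: q_N = (88 - (3/2)q_F)/3, q_F = (80 - (3/2)q_N)/3.
Solving the pair: q_N = 64/3, q_F = 16.

21.33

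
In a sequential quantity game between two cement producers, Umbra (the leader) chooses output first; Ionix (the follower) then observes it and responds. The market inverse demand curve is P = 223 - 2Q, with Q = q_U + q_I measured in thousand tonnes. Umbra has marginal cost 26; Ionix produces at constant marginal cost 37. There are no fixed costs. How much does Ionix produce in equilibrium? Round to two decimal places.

20.50

The follower Ionix best-responds to any q_U: π_I = (223 - 2Q)q_I - 37q_I.
∂π_I/∂q_I = 186 - 2q_U - 4q_I = 0 gives the reaction function q_I = (186 - 2q_U)/4.
Umbra substitutes q_I(q_U) into its own profit: π_U = q_U(223 - 2q_U - (186 - 2q_U)/2) - 26q_U = (130 - q_U)q_U - 26q_U.
The leader's first-order condition 104 - 2q_U = 0 yields q_U = 52.
Then q_I = (186 - 2·52)/4 = 41/2.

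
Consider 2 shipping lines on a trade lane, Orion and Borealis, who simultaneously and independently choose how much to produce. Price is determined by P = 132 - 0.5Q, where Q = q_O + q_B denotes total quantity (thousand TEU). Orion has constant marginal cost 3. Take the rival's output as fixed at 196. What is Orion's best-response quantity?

With the rival's output fixed at 196, Orion's profit is π_O = (132 - (1/2)·196 - (1/2)q_O)q_O - (3q_O) = (34 - (1/2)q_O)q_O - (3q_O).
∂π_O/∂q_O = 31 - q_O = 0, so q_O = 31.

31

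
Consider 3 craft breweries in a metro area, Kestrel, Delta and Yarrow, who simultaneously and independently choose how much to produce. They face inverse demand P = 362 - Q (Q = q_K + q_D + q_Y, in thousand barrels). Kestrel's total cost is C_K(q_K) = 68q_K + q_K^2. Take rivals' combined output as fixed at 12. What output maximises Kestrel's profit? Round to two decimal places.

70.50

With rivals' combined output fixed at 12, Kestrel's profit is π_K = (362 - 12 - q_K)q_K - (68q_K + q_K²) = (350 - q_K)q_K - (68q_K + q_K²).
∂π_K/∂q_K = 282 - 4q_K = 0, so q_K = 141/2.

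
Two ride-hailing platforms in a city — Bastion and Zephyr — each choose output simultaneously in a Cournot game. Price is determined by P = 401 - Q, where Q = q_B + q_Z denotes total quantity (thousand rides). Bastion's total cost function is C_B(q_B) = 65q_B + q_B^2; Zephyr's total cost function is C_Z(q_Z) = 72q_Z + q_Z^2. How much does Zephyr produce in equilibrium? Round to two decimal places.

65.33

Bastion's profit: π_B = (401 - Q)q_B - (65q_B + q_B²). Setting ∂π_B/∂q_B = 0: 336 - 4q_B - (q_Z) = 0.
Zephyr's profit: π_Z = (401 - Q)q_Z - (72q_Z + q_Z²). Setting ∂π_Z/∂q_Z = 0: 329 - 4q_Z - (q_B) = 0.
So q_B = (336 - q_Z)/4 and q_Z = (329 - q_B)/4.
Solving the pair: q_B = 203/3, q_Z = 196/3.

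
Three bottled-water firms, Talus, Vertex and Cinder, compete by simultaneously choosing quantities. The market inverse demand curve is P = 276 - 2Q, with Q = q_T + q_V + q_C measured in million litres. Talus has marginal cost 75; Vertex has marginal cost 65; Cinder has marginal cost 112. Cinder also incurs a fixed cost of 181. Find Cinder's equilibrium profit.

19

Talus's profit: π_T = (276 - 2Q)q_T - (75q_T). Setting ∂π_T/∂q_T = 0: 201 - 4q_T - 2(q_V + q_C) = 0.
Vertex's profit: π_V = (276 - 2Q)q_V - (65q_V). Setting ∂π_V/∂q_V = 0: 211 - 4q_V - 2(q_T + q_C) = 0.
Cinder's profit: π_C = (276 - 2Q)q_C - (112q_C). Setting ∂π_C/∂q_C = 0: 164 - 4q_C - 2(q_T + q_V) = 0.
Adding the 3 conditions: 576 − 4Q − 4Q = 0, i.e. Q = 72.
Back-substituting: q_T = (201 − 144)/2 = 57/2, q_V = (211 − 144)/2 = 67/2, q_C = (164 − 144)/2 = 10.
Price P = 276 - 2·72 = 132.
Cinder's profit: (132 - 112)·10 - 181 = 19.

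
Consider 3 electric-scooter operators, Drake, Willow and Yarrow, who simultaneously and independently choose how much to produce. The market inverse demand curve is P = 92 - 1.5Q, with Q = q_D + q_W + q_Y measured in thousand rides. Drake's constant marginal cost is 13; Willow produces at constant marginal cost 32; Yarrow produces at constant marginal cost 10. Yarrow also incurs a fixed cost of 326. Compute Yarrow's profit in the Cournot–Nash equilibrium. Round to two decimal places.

Drake's profit: π_D = (92 - 1.5Q)q_D - (13q_D). Setting ∂π_D/∂q_D = 0: 79 - 3q_D - (3/2)(q_W + q_Y) = 0.
Willow's first-order condition: 60 - 3q_W - (3/2)(q_D + q_Y) = 0.
Yarrow's profit: π_Y = (92 - 1.5Q)q_Y - (10q_Y). Setting ∂π_Y/∂q_Y = 0: 82 - 3q_Y - (3/2)(q_D + q_W) = 0.
Summing all 3 equations gives 221 − 6Q = 0, hence Q = 221/6.
Back-substituting: q_D = (79 − 221/4)/(3/2) = 95/6, q_W = (60 − 221/4)/(3/2) = 19/6, q_Y = (82 − 221/4)/(3/2) = 107/6.
Price P = 92 - (3/2)·(221/6) = 147/4.
Yarrow's profit: (147/4 - 10)·(107/6) - 326 = 151.0417.

151.04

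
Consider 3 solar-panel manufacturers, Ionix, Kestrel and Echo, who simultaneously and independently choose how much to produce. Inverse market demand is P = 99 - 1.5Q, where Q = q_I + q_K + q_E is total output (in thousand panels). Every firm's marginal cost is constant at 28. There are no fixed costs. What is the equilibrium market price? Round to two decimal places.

45.75

A representative firm's profit is π_i = q_i(99 - 1.5Q) - 28q_i.
First-order condition (treating rivals' output as given): 71 - 3q_i - (3/2)·Σ_{j≠i} q_j = 0.
By symmetry each firm produces the same amount; substituting Σ_{j≠i} q_j = 2q_i yields q_i = 71/6.
Total output Q = 71/2, so price P = 99 - (3/2)·(71/2) = 183/4.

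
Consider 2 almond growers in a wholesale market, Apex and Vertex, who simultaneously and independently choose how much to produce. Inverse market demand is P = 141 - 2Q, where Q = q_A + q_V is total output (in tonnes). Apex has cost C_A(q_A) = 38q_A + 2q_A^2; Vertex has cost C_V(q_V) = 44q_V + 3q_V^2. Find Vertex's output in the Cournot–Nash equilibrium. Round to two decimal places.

Apex's profit: π_A = (141 - 2Q)q_A - (38q_A + 2q_A²). Setting ∂π_A/∂q_A = 0: 103 - 8q_A - 2(q_V) = 0.
Vertex's profit: π_V = (141 - 2Q)q_V - (44q_V + 3q_V²). Setting ∂π_V/∂q_V = 0: 97 - 10q_V - 2(q_A) = 0.
Best responses: q_A = (103 - 2q_V)/8, q_V = (97 - 2q_A)/10.
Substituting one into the other gives q_A = 11 and q_V = 15/2.

7.50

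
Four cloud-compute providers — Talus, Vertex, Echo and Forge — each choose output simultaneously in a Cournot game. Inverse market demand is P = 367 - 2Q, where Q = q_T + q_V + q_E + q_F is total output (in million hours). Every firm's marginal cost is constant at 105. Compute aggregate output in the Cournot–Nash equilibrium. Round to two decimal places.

Each firm earns π_i = (367 - 2Q)q_i - 105q_i.
First-order condition (treating rivals' output as given): 262 - 4q_i - 2·Σ_{j≠i} q_j = 0.
By symmetry each firm produces the same amount; substituting Σ_{j≠i} q_j = 3q_i yields q_i = 262/10 = 131/5.
Total output Q = 131/5 + 131/5 + 131/5 + 131/5 = 524/5.

104.80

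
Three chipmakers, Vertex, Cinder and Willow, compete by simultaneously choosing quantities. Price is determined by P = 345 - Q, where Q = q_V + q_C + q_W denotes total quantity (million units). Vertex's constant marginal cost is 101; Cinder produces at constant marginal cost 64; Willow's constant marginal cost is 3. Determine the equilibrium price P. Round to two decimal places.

128.25

Vertex's profit: π_V = (345 - Q)q_V - (101q_V). Setting ∂π_V/∂q_V = 0: 244 - 2q_V - (q_C + q_W) = 0.
Cinder's profit: π_C = (345 - Q)q_C - (64q_C). Setting ∂π_C/∂q_C = 0: 281 - 2q_C - (q_V + q_W) = 0.
Willow's profit: π_W = (345 - Q)q_W - (3q_W). Setting ∂π_W/∂q_W = 0: 342 - 2q_W - (q_V + q_C) = 0.
Summing all 3 equations gives 867 − 4Q = 0, hence Q = 867/4.
Back-substituting: q_V = (244 − 867/4) = 109/4, q_C = (281 − 867/4) = 257/4, q_W = (342 − 867/4) = 501/4.
Total output Q = 867/4, so price P = 345 - 867/4 = 513/4.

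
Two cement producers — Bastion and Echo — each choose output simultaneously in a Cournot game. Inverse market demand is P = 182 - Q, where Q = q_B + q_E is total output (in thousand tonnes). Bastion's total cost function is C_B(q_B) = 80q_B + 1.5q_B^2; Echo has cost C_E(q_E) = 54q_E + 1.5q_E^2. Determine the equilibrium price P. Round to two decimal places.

143.67

Bastion's profit: π_B = (182 - Q)q_B - (80q_B + (3/2)q_B²). Setting ∂π_B/∂q_B = 0: 102 - 5q_B - (q_E) = 0.
Echo's profit: π_E = (182 - Q)q_E - (54q_E + (3/2)q_E²). Setting ∂π_E/∂q_E = 0: 128 - 5q_E - (q_B) = 0.
So q_B = (102 - q_E)/5 and q_E = (128 - q_B)/5.
Substituting one into the other gives q_B = 191/12 and q_E = 269/12.
Total output Q = 115/3, so price P = 182 - 115/3 = 431/3.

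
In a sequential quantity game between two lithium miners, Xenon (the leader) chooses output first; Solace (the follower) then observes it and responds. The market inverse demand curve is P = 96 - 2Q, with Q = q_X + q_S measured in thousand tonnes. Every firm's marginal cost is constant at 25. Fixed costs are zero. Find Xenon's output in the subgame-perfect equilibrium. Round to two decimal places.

The follower Solace best-responds to any q_X: π_S = (96 - 2Q)q_S - 25q_S.
∂π_S/∂q_S = 71 - 2q_X - 4q_S = 0 gives the reaction function q_S = (71 - 2q_X)/4.
The leader anticipates this reaction. Substituting into P = 96 - 2Q gives P = 121/2 - q_X, so π_X = (121/2 - q_X)q_X - 25q_X.
The leader's first-order condition 71/2 - 2q_X = 0 yields q_X = 71/4.
Then q_S = (71 - 2·(71/4))/4 = 71/8.

17.75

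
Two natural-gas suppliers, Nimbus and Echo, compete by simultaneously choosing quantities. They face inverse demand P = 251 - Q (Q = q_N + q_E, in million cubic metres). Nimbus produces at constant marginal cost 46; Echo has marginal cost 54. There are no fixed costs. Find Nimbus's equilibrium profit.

5041

Nimbus's profit: π_N = (251 - Q)q_N - (46q_N). Setting ∂π_N/∂q_N = 0: 205 - 2q_N - (q_E) = 0.
Echo's first-order condition: 197 - 2q_E - (q_N) = 0.
Best responses: q_N = (205 - q_E)/2, q_E = (197 - q_N)/2.
Solving the pair: q_N = 71, q_E = 63.
Price P = 251 - 134 = 117.
Nimbus's profit: (117 - 46)·71 = 5041.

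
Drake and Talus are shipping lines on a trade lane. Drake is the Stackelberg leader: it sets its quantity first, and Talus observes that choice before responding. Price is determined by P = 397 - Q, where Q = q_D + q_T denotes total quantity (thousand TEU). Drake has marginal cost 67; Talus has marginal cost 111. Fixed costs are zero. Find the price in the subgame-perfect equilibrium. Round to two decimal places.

The follower Talus best-responds to any q_D: π_T = (397 - Q)q_T - 111q_T.
Setting the follower's marginal profit to zero, 286 - q_D - 2q_T = 0, i.e. q_T = (286 - q_D)/2.
Drake substitutes q_T(q_D) into its own profit: π_D = q_D(397 - q_D - (286 - q_D)/2) - 67q_D = (254 - (1/2)q_D)q_D - 67q_D.
The leader's first-order condition 187 - q_D = 0 yields q_D = 187.
Then q_T = (286 - 187)/2 = 99/2.
Total output Q = 473/2, so price P = 397 - 473/2 = 321/2.

160.50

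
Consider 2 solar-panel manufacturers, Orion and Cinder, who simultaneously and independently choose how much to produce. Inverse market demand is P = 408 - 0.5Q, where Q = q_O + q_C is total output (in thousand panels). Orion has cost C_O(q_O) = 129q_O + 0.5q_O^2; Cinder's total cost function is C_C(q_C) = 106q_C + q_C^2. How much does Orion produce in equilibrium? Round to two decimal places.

Orion's profit: π_O = (408 - 0.5Q)q_O - (129q_O + (1/2)q_O²). Setting ∂π_O/∂q_O = 0: 279 - 2q_O - (1/2)(q_C) = 0.
Cinder's profit: π_C = (408 - 0.5Q)q_C - (106q_C + q_C²). Setting ∂π_C/∂q_C = 0: 302 - 3q_C - (1/2)(q_O) = 0.
So q_O = (279 - (1/2)q_C)/2 and q_C = (302 - (1/2)q_O)/3.
Solving the pair: q_O = 119.3043, q_C = 1858/23.

119.30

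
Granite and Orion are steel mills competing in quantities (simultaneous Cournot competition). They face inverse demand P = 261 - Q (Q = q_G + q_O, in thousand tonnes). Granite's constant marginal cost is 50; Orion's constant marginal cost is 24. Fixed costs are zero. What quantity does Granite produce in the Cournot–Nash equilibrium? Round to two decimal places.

Granite's profit: π_G = (261 - Q)q_G - (50q_G). Setting ∂π_G/∂q_G = 0: 211 - 2q_G - (q_O) = 0.
Orion's profit: π_O = (261 - Q)q_O - (24q_O). Setting ∂π_O/∂q_O = 0: 237 - 2q_O - (q_G) = 0.
Rearranging gives the reaction functions q_G = (211 - q_O)/2 and q_O = (237 - q_G)/2.
Solving the pair: q_G = 185/3, q_O = 263/3.

61.67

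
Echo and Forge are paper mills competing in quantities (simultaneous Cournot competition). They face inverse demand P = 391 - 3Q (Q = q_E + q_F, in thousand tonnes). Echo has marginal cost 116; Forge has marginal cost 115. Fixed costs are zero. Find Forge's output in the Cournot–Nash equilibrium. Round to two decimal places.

30.78

Echo's profit: π_E = (391 - 3Q)q_E - (116q_E). Setting ∂π_E/∂q_E = 0: 275 - 6q_E - 3(q_F) = 0.
Forge's first-order condition: 276 - 6q_F - 3(q_E) = 0.
Best responses: q_E = (275 - 3q_F)/6, q_F = (276 - 3q_E)/6.
Substituting one into the other gives q_E = 274/9 and q_F = 277/9.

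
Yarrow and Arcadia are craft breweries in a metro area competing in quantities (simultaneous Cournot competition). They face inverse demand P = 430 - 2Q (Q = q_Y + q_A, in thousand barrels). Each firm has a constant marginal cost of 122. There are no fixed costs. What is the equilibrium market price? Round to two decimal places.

224.67

Each firm earns π_i = (430 - 2Q)q_i - 122q_i.
Setting ∂π_i/∂q_i = 0 with rivals' quantities fixed: 308 - 4q_i - 2q_j = 0.
By symmetry each firm produces the same amount; substituting q_j = q_i yields q_i = 308/6 = 154/3.
Total output Q = 308/3, so price P = 430 - 2·(308/3) = 674/3.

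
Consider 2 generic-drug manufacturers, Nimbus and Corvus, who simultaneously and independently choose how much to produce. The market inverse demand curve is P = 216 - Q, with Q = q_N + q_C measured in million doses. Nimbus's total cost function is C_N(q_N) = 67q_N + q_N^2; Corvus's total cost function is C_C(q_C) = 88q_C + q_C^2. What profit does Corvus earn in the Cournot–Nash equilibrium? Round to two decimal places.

Nimbus's profit: π_N = (216 - Q)q_N - (67q_N + q_N²). Setting ∂π_N/∂q_N = 0: 149 - 4q_N - (q_C) = 0.
Corvus's first-order condition: 128 - 4q_C - (q_N) = 0.
Rearranging gives the reaction functions q_N = (149 - q_C)/4 and q_C = (128 - q_N)/4.
Substituting one into the other gives q_N = 156/5 and q_C = 121/5.
Price P = 216 - 277/5 = 803/5.
Corvus's profit: (803/5)·(121/5) - 88·(121/5) - (121/5)² = 1171.2800.

1171.28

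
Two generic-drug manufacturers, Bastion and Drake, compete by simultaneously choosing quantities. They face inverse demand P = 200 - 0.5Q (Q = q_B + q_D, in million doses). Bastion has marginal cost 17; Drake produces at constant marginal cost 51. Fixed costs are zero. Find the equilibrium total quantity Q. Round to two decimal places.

221.33

Bastion's profit: π_B = (200 - 0.5Q)q_B - (17q_B). Setting ∂π_B/∂q_B = 0: 183 - q_B - (1/2)(q_D) = 0.
Drake's profit: π_D = (200 - 0.5Q)q_D - (51q_D). Setting ∂π_D/∂q_D = 0: 149 - q_D - (1/2)(q_B) = 0.
Best responses: q_B = (183 - (1/2)q_D), q_D = (149 - (1/2)q_B).
Substituting one into the other gives q_B = 434/3 and q_D = 230/3.
Total output Q = 434/3 + 230/3 = 664/3.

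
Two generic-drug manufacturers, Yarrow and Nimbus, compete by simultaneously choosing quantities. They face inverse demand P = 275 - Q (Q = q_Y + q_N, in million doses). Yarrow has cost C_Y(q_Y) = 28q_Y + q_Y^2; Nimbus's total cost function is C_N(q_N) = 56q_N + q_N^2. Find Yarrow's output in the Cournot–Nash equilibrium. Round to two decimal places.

51.27

Yarrow's profit: π_Y = (275 - Q)q_Y - (28q_Y + q_Y²). Setting ∂π_Y/∂q_Y = 0: 247 - 4q_Y - (q_N) = 0.
Nimbus's first-order condition: 219 - 4q_N - (q_Y) = 0.
Rearranging gives the reaction functions q_Y = (247 - q_N)/4 and q_N = (219 - q_Y)/4.
Solving the pair: q_Y = 769/15, q_N = 629/15.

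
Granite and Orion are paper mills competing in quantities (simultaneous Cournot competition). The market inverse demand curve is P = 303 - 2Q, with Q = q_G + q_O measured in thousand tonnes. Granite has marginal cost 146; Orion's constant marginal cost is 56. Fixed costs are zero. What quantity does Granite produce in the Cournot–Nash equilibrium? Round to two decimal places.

11.17

Granite's profit: π_G = (303 - 2Q)q_G - (146q_G). Setting ∂π_G/∂q_G = 0: 157 - 4q_G - 2(q_O) = 0.
Orion's profit: π_O = (303 - 2Q)q_O - (56q_O). Setting ∂π_O/∂q_O = 0: 247 - 4q_O - 2(q_G) = 0.
Best responses: q_G = (157 - 2q_O)/4, q_O = (247 - 2q_G)/4.
Substituting one into the other gives q_G = 67/6 and q_O = 337/6.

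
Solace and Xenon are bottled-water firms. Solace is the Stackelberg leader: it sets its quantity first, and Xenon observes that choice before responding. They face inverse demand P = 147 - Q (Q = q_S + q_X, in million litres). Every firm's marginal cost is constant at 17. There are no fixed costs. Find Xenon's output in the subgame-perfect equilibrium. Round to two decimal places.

32.50

The follower Xenon best-responds to any q_S: π_X = (147 - Q)q_X - 17q_X.
Setting the follower's marginal profit to zero, 130 - q_S - 2q_X = 0, i.e. q_X = (130 - q_S)/2.
The leader anticipates this reaction. Substituting into P = 147 - Q gives P = 82 - (1/2)q_S, so π_S = (82 - (1/2)q_S)q_S - 17q_S.
Maximising: ∂π_S/∂q_S = 65 - q_S = 0, giving q_S = 65.
Then q_X = (130 - 65)/2 = 65/2.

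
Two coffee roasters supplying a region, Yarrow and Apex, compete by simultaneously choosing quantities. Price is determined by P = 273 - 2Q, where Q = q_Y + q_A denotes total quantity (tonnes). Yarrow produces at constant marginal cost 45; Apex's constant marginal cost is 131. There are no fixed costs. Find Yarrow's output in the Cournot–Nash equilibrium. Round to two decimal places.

Yarrow's profit: π_Y = (273 - 2Q)q_Y - (45q_Y). Setting ∂π_Y/∂q_Y = 0: 228 - 4q_Y - 2(q_A) = 0.
Apex's first-order condition: 142 - 4q_A - 2(q_Y) = 0.
Rearranging gives the reaction functions q_Y = (228 - 2q_A)/4 and q_A = (142 - 2q_Y)/4.
Solving the pair: q_Y = 157/3, q_A = 28/3.

52.33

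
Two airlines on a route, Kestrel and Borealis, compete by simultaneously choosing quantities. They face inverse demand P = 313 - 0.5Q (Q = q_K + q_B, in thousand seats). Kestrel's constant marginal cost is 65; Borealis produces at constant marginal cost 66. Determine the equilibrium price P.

Kestrel's profit: π_K = (313 - 0.5Q)q_K - (65q_K). Setting ∂π_K/∂q_K = 0: 248 - q_K - (1/2)(q_B) = 0.
Borealis's first-order condition: 247 - q_B - (1/2)(q_K) = 0.
Best responses: q_K = (248 - (1/2)q_B), q_B = (247 - (1/2)q_K).
Solving the pair: q_K = 166, q_B = 164.
Total output Q = 330, so price P = 313 - (1/2)·330 = 148.

148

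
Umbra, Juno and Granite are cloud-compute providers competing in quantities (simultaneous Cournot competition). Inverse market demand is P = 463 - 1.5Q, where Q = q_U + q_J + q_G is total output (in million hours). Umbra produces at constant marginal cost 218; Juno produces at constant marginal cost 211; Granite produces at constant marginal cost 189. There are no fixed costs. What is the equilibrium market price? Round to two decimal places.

270.25

Umbra's profit: π_U = (463 - 1.5Q)q_U - (218q_U). Setting ∂π_U/∂q_U = 0: 245 - 3q_U - (3/2)(q_J + q_G) = 0.
Juno's first-order condition: 252 - 3q_J - (3/2)(q_U + q_G) = 0.
Granite's profit: π_G = (463 - 1.5Q)q_G - (189q_G). Setting ∂π_G/∂q_G = 0: 274 - 3q_G - (3/2)(q_U + q_J) = 0.
Adding the 3 conditions: 771 − 3Q − 3Q = 0, i.e. Q = 257/2.
Back-substituting: q_U = (245 − 771/4)/(3/2) = 209/6, q_J = (252 − 771/4)/(3/2) = 79/2, q_G = (274 − 771/4)/(3/2) = 325/6.
Total output Q = 257/2, so price P = 463 - (3/2)·(257/2) = 1081/4.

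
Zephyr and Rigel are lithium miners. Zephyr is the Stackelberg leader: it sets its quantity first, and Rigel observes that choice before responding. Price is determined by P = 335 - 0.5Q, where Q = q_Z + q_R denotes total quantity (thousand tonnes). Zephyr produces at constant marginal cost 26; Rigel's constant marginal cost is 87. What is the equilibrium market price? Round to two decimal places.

118.50

The follower Rigel best-responds to any q_Z: π_R = (335 - 0.5Q)q_R - 87q_R.
Follower FOC: 248 - (1/2)q_Z - q_R = 0, so q_R(q_Z) = (248 - (1/2)q_Z).
Zephyr substitutes q_R(q_Z) into its own profit: π_Z = q_Z(335 - (1/2)q_Z - (248 - (1/2)q_Z)/2) - 26q_Z = (211 - (1/4)q_Z)q_Z - 26q_Z.
Leader FOC: 185 - (1/2)q_Z = 0, so q_Z = 370.
Then q_R = (248 - (1/2)·370) = 63.
Total output Q = 433, so price P = 335 - (1/2)·433 = 237/2.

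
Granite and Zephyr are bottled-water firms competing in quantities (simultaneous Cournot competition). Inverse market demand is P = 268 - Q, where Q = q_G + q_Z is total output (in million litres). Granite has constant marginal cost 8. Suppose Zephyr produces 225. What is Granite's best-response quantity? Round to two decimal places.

With the rival's output fixed at 225, Granite's profit is π_G = (268 - 225 - q_G)q_G - (8q_G) = (43 - q_G)q_G - (8q_G).
∂π_G/∂q_G = 35 - 2q_G = 0, so q_G = 35/2.

17.50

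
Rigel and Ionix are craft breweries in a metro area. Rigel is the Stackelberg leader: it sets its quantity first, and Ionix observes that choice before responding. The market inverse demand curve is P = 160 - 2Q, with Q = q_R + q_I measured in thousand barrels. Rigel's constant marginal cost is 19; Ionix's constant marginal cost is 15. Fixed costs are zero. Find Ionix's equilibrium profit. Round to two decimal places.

731.53

The follower Ionix best-responds to any q_R: π_I = (160 - 2Q)q_I - 15q_I.
∂π_I/∂q_I = 145 - 2q_R - 4q_I = 0 gives the reaction function q_I = (145 - 2q_R)/4.
Rigel substitutes q_I(q_R) into its own profit: π_R = q_R(160 - 2q_R - (145 - 2q_R)/2) - 19q_R = (175/2 - q_R)q_R - 19q_R.
Leader FOC: 137/2 - 2q_R = 0, so q_R = 137/4.
Then q_I = (145 - 2·(137/4))/4 = 153/8.
Price P = 160 - 2·(427/8) = 213/4.
Ionix's profit: (213/4 - 15)·(153/8) = 731.5313.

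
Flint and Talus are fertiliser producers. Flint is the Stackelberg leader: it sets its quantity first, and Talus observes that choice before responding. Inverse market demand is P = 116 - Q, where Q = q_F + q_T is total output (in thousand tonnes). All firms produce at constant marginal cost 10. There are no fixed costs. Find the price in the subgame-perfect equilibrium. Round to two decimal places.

36.50

The follower Talus best-responds to any q_F: π_T = (116 - Q)q_T - 10q_T.
Follower FOC: 106 - q_F - 2q_T = 0, so q_T(q_F) = (106 - q_F)/2.
The leader anticipates this reaction. Substituting into P = 116 - Q gives P = 63 - (1/2)q_F, so π_F = (63 - (1/2)q_F)q_F - 10q_F.
Leader FOC: 53 - q_F = 0, so q_F = 53.
Then q_T = (106 - 53)/2 = 53/2.
Total output Q = 159/2, so price P = 116 - 159/2 = 73/2.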